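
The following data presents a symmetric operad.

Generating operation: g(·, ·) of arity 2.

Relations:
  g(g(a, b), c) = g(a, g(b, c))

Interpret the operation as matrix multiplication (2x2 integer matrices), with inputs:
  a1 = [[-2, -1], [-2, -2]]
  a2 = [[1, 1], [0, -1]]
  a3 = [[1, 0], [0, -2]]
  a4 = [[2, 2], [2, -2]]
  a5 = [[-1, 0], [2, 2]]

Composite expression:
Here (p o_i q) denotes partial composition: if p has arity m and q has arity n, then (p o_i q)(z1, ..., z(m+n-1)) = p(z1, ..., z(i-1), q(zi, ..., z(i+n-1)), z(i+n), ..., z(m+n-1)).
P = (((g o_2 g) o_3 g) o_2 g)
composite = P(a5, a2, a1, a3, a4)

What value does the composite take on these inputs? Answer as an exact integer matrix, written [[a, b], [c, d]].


[[-4, 20], [0, -16]]

g(a2, a1) = [[-4, -3], [2, 2]]
g(a3, a4) = [[2, 2], [-4, 4]]
g(g(a2, a1), g(a3, a4)) = [[4, -20], [-4, 12]]
g(a5, g(g(a2, a1), g(a3, a4))) = [[-4, 20], [0, -16]]


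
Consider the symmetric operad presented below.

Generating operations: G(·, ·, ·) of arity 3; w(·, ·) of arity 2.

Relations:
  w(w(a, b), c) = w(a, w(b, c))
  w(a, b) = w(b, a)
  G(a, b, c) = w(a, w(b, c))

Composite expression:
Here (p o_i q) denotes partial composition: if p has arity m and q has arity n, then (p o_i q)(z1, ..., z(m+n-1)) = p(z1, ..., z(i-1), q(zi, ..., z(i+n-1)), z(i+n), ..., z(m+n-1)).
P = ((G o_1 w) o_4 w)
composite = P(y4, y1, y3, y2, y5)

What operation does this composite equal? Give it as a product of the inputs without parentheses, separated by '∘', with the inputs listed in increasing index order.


y1 ∘ y2 ∘ y3 ∘ y4 ∘ y5

Any arrangement under G is one operation, so sort the y-inputs.
w(y4, y1) reduces to y4 ∘ y1
w(y2, y5) reduces to y2 ∘ y5
G(w(y4, y1), y3, w(y2, y5)) reduces to y4 ∘ y1 ∘ y3 ∘ y2 ∘ y5
putting the inputs in ascending order: y1 ∘ y2 ∘ y3 ∘ y4 ∘ y5


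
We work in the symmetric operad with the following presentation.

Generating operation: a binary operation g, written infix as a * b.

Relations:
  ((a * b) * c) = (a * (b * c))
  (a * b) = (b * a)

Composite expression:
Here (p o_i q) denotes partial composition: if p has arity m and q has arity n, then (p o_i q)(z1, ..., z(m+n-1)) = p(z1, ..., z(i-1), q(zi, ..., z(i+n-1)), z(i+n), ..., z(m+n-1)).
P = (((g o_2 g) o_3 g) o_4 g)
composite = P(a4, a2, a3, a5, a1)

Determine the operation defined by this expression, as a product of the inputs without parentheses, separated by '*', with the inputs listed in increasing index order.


Key point: g commutes, so take the a-inputs in any fixed order.
(a5 * a1) collapses to a5 * a1
(a3 * (a5 * a1)) collapses to a3 * a5 * a1
(a2 * (a3 * (a5 * a1))) collapses to a2 * a3 * a5 * a1
(a4 * (a2 * (a3 * (a5 * a1)))) collapses to a4 * a2 * a3 * a5 * a1
the factors in increasing index order: a1 * a2 * a3 * a4 * a5

a1 * a2 * a3 * a4 * a5


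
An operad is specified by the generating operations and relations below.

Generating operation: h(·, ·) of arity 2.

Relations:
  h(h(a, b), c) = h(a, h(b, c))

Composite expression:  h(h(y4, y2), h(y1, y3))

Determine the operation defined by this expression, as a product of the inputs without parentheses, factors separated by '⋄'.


All parenthesizations of h agree; list the y-inputs left to right.
h(y4, y2) collapses to y4 ⋄ y2
h(y1, y3) collapses to y1 ⋄ y3
h(h(y4, y2), h(y1, y3)) collapses to y4 ⋄ y2 ⋄ y1 ⋄ y3

y4 ⋄ y2 ⋄ y1 ⋄ y3


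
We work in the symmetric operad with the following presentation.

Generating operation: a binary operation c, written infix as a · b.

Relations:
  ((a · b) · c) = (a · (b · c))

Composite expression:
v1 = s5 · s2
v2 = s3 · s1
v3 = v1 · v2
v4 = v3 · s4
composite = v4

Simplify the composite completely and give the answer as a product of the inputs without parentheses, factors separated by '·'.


s5 · s2 · s3 · s1 · s4

Key point: c is associative — brackets drop, the s-order remains.
(s5 · s2) flattens to s5 · s2
(s3 · s1) flattens to s3 · s1
((s5 · s2) · (s3 · s1)) flattens to s5 · s2 · s3 · s1
(((s5 · s2) · (s3 · s1)) · s4) flattens to s5 · s2 · s3 · s1 · s4


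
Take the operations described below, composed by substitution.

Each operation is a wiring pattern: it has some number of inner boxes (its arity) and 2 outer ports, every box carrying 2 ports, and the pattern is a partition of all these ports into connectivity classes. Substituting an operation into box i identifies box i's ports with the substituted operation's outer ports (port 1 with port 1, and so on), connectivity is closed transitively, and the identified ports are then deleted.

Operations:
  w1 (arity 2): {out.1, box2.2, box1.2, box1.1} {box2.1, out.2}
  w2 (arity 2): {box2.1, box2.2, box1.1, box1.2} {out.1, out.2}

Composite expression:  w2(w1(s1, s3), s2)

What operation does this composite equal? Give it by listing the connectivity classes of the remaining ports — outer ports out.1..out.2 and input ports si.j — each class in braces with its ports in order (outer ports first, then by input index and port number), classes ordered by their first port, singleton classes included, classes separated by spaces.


Reachability decides: close wires over w2-identified ports.
composing w1 on (s1, s3), with out.j its own outer ports: {out.1, s1.1, s1.2, s3.2} {out.2, s3.1}
composing w2 on (s1, s3, s2), with out.j its own outer ports: {out.1, out.2} {s1.1, s1.2, s2.1, s2.2, s3.1, s3.2}

{out.1, out.2} {s1.1, s1.2, s2.1, s2.2, s3.1, s3.2}


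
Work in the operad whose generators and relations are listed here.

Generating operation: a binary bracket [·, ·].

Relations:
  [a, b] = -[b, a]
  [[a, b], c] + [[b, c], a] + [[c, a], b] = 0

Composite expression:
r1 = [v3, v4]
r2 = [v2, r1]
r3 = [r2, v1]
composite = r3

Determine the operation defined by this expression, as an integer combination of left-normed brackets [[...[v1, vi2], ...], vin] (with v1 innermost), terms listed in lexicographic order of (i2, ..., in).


-[[[v1, v2], v3], v4] + [[[v1, v2], v4], v3] + [[[v1, v3], v4], v2] - [[[v1, v4], v3], v2]


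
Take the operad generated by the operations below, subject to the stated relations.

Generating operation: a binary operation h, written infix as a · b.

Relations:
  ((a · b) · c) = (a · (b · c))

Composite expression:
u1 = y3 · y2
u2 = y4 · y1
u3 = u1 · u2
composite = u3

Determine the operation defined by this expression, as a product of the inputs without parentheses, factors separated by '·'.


Associativity of h dissolves the nesting; only the y-input order survives.
(y3 · y2) linearizes to y3 · y2
(y4 · y1) linearizes to y4 · y1
((y3 · y2) · (y4 · y1)) linearizes to y3 · y2 · y4 · y1

y3 · y2 · y4 · y1


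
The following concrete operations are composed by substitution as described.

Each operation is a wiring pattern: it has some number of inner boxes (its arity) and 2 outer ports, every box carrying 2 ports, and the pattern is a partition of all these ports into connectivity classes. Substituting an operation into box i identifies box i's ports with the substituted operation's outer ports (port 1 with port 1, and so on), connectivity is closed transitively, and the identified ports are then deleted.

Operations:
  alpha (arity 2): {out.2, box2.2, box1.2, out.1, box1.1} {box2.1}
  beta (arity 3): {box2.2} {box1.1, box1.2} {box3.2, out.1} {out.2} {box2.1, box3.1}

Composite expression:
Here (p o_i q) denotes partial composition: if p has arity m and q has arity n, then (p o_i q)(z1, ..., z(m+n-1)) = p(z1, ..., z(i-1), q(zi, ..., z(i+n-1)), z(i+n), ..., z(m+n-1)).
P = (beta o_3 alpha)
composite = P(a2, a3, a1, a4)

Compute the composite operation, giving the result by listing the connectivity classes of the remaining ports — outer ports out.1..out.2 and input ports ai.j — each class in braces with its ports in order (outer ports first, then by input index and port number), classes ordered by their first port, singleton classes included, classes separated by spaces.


{out.1, a1.1, a1.2, a3.1, a4.2} {out.2} {a2.1, a2.2} {a3.2} {a4.1}

Connectivity passes through glued beta-boundaries; trace each wire chain.
the subtree at alpha composes to {out.1, out.2, a1.1, a1.2, a4.2} {a4.1} on (a1, a4); out.j = own outer ports
the subtree at beta composes to {out.1, a1.1, a1.2, a3.1, a4.2} {out.2} {a2.1, a2.2} {a3.2} {a4.1} on (a2, a3, a1, a4); out.j = own outer ports


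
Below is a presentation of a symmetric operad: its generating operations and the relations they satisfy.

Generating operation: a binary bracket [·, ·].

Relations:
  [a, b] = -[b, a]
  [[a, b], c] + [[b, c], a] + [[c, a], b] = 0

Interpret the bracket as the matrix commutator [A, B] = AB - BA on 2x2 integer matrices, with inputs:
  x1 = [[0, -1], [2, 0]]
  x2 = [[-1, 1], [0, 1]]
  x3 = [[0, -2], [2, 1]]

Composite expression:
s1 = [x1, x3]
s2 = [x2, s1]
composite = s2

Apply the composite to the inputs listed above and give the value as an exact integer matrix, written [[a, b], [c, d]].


[x1, x3] = [[2, -1], [-2, -2]]
[x2, [x1, x3]] = [[-2, -2], [-4, 2]]

[[-2, -2], [-4, 2]]


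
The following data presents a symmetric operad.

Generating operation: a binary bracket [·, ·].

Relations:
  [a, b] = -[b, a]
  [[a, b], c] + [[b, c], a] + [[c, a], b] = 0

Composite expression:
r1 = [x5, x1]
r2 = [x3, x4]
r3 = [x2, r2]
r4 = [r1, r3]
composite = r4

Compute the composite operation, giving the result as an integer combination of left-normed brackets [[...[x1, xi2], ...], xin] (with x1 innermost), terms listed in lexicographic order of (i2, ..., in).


Left-normed coefficients sit on the x1-initial expansion words.
Composite bracket: [[x5, x1], [x2, [x3, x4]]]
Applying ab - ba throughout gives 16 signed words (2^4 = 16).
The x1-initial words carry the normal form:
  word x1x5x2x3x4 has sign -1, contributing -[[[[x1, x5], x2], x3], x4]
  word x1x5x2x4x3 has sign +1, contributing +[[[[x1, x5], x2], x4], x3]
  word x1x5x3x4x2 has sign +1, contributing +[[[[x1, x5], x3], x4], x2]
  word x1x5x4x3x2 has sign -1, contributing -[[[[x1, x5], x4], x3], x2]

-[[[[x1, x5], x2], x3], x4] + [[[[x1, x5], x2], x4], x3] + [[[[x1, x5], x3], x4], x2] - [[[[x1, x5], x4], x3], x2]


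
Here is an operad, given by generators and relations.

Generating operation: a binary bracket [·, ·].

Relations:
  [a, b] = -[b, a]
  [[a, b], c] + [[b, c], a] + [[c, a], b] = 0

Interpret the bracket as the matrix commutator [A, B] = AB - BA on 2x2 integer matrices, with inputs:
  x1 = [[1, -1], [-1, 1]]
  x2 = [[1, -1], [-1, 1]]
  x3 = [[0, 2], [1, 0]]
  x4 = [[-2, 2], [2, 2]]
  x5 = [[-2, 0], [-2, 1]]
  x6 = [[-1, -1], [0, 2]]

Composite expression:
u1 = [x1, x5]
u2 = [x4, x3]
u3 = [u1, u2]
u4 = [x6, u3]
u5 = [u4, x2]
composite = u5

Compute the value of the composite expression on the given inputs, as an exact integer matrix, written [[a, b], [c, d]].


[[-240, -56], [56, 240]]

[x1, x5] = [[2, -3], [3, -2]]
[x4, x3] = [[-2, -8], [4, 2]]
[[x1, x5], [x4, x3]] = [[12, -44], [-28, -12]]
[x6, [[x1, x5], [x4, x3]]] = [[28, 156], [-84, -28]]
[[x6, [[x1, x5], [x4, x3]]], x2] = [[-240, -56], [56, 240]]


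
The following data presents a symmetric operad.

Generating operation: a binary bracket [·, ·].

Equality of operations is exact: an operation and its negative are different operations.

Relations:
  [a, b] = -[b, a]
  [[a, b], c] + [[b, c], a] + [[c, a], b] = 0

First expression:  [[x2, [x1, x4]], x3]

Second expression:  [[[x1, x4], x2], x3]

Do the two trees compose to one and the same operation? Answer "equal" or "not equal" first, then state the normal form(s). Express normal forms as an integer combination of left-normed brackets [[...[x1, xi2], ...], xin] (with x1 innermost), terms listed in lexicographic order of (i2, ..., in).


not equal: they reduce to -[[[x1, x4], x2], x3] and [[[x1, x4], x2], x3]

The first expression, normalized: -[[[x1, x4], x2], x3]
The second expression, normalized: [[[x1, x4], x2], x3]
They disagree, so not equal.


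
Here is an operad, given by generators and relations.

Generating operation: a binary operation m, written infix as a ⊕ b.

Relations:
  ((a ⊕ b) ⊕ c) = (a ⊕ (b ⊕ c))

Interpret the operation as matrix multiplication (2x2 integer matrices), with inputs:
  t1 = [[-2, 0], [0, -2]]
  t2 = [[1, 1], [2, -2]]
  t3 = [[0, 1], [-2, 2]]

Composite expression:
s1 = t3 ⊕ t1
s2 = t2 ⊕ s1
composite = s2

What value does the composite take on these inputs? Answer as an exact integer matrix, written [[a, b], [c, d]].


[[4, -6], [-8, 4]]


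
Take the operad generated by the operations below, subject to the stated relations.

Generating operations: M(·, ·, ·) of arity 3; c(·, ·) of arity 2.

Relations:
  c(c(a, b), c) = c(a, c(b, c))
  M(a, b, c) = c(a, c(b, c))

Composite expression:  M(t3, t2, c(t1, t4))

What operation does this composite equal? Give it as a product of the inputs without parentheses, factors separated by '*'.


t3 * t2 * t1 * t4


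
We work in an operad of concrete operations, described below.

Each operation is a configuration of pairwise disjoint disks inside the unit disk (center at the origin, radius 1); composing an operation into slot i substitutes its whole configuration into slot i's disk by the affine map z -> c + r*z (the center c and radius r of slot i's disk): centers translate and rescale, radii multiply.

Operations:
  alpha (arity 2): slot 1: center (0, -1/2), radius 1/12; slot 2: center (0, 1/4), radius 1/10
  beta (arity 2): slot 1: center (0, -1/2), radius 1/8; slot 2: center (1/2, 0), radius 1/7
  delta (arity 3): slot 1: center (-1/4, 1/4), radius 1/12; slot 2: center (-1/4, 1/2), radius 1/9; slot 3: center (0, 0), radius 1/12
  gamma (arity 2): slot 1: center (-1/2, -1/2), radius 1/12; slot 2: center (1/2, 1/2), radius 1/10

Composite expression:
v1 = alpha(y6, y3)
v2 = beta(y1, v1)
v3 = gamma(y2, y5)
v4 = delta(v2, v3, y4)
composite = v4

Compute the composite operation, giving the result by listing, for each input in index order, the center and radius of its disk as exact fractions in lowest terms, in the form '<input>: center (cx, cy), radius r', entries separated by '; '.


Affine substitution under delta: radii multiply and y-centers shift.
y1: after 2 affine steps, its disk has center (-1/4, 5/24), radius 1/96
y6: after 3 affine steps, its disk has center (-5/24, 41/168), radius 1/1008
y3: after 3 affine steps, its disk has center (-5/24, 85/336), radius 1/840
y2: after 2 affine steps, its disk has center (-11/36, 4/9), radius 1/108
y5: after 2 affine steps, its disk has center (-7/36, 5/9), radius 1/90
y4: after 1 affine step, its disk has center (0, 0), radius 1/12

y1: center (-1/4, 5/24), radius 1/96; y2: center (-11/36, 4/9), radius 1/108; y3: center (-5/24, 85/336), radius 1/840; y4: center (0, 0), radius 1/12; y5: center (-7/36, 5/9), radius 1/90; y6: center (-5/24, 41/168), radius 1/1008


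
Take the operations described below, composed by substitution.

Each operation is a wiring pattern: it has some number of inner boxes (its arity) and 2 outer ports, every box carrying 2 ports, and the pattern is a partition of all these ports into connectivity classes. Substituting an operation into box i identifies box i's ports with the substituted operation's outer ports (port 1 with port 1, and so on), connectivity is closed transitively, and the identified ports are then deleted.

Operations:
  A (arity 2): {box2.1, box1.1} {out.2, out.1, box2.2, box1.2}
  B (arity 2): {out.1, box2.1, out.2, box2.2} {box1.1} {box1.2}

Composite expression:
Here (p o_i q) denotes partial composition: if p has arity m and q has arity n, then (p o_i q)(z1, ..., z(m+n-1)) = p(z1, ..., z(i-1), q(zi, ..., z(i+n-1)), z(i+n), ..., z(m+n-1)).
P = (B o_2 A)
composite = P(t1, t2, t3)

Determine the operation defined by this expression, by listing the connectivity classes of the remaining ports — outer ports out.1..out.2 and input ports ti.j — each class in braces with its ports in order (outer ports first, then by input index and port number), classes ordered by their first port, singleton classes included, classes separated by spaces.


{out.1, out.2, t2.2, t3.2} {t1.1} {t1.2} {t2.1, t3.1}

Connectivity passes through glued B-boundaries; trace each wire chain.
the subtree at A composes to {out.1, out.2, t2.2, t3.2} {t2.1, t3.1} on (t2, t3); out.j = own outer ports
the subtree at B composes to {out.1, out.2, t2.2, t3.2} {t1.1} {t1.2} {t2.1, t3.1} on (t1, t2, t3); out.j = own outer ports


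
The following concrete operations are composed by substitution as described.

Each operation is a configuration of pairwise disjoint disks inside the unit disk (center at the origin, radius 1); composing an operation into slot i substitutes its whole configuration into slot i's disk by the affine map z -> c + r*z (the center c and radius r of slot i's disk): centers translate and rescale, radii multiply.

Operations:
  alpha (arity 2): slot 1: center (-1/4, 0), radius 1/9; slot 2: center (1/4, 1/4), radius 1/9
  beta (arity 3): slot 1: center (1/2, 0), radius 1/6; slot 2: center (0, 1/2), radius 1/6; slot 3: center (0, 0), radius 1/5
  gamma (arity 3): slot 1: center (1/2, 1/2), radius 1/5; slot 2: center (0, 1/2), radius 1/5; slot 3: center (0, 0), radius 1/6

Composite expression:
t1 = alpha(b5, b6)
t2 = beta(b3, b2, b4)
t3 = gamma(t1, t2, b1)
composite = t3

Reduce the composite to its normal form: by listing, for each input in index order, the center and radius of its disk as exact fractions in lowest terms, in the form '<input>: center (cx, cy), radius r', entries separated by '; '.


Only the slot chain above each b matters under gamma; compose those maps.
input b5: composing its 2 substitution steps yields center (9/20, 1/2), radius 1/45
input b6: composing its 2 substitution steps yields center (11/20, 11/20), radius 1/45
input b3: composing its 2 substitution steps yields center (1/10, 1/2), radius 1/30
input b2: composing its 2 substitution steps yields center (0, 3/5), radius 1/30
input b4: composing its 2 substitution steps yields center (0, 1/2), radius 1/25
input b1: composing its 1 substitution step yields center (0, 0), radius 1/6

b1: center (0, 0), radius 1/6; b2: center (0, 3/5), radius 1/30; b3: center (1/10, 1/2), radius 1/30; b4: center (0, 1/2), radius 1/25; b5: center (9/20, 1/2), radius 1/45; b6: center (11/20, 11/20), radius 1/45


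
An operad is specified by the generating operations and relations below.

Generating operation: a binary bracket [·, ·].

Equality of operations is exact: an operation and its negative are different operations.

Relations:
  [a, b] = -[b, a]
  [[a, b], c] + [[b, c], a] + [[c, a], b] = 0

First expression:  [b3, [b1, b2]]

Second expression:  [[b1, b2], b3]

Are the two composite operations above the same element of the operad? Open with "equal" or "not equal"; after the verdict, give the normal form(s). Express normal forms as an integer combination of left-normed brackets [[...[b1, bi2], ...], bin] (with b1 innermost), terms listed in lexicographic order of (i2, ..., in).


Normal form of the first expression: -[[b1, b2], b3]
Normal form of the second expression: [[b1, b2], b3]
No match — not equal.

not equal: they reduce to -[[b1, b2], b3] and [[b1, b2], b3]


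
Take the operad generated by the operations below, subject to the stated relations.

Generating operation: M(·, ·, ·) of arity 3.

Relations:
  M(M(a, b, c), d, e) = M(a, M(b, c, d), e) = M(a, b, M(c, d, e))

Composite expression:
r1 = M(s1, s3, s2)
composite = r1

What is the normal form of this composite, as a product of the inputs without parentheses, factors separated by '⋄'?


Key point: M is associative — brackets drop, the s-order remains.
M(s1, s3, s2) spells out as s1 ⋄ s3 ⋄ s2

s1 ⋄ s3 ⋄ s2


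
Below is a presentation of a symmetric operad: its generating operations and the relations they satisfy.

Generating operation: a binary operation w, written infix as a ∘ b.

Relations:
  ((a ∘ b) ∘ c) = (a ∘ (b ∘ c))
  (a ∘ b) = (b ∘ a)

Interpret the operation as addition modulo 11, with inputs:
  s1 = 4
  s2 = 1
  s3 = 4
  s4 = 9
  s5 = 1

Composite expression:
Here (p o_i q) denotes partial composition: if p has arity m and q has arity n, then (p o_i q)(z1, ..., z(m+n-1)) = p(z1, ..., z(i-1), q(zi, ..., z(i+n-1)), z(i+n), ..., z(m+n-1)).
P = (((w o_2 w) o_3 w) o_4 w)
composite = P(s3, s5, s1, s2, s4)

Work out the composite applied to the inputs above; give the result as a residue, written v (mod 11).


8 (mod 11)

(s2 ∘ s4) = 10
(s1 ∘ (s2 ∘ s4)) = 3
(s5 ∘ (s1 ∘ (s2 ∘ s4))) = 4
(s3 ∘ (s5 ∘ (s1 ∘ (s2 ∘ s4)))) = 8


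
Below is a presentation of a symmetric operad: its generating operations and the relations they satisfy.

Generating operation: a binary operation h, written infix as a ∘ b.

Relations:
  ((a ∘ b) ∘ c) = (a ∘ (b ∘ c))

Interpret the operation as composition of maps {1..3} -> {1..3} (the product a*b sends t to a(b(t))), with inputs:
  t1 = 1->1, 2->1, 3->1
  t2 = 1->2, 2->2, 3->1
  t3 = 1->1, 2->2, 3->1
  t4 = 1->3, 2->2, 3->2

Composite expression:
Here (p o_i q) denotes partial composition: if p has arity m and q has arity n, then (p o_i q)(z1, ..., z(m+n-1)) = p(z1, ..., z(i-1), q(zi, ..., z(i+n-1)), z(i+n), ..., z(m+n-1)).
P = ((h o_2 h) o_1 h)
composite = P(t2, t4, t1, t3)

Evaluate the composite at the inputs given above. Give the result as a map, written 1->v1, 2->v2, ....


1->1, 2->1, 3->1

(t2 ∘ t4) = 1->1, 2->2, 3->2
(t1 ∘ t3) = 1->1, 2->1, 3->1
((t2 ∘ t4) ∘ (t1 ∘ t3)) = 1->1, 2->1, 3->1


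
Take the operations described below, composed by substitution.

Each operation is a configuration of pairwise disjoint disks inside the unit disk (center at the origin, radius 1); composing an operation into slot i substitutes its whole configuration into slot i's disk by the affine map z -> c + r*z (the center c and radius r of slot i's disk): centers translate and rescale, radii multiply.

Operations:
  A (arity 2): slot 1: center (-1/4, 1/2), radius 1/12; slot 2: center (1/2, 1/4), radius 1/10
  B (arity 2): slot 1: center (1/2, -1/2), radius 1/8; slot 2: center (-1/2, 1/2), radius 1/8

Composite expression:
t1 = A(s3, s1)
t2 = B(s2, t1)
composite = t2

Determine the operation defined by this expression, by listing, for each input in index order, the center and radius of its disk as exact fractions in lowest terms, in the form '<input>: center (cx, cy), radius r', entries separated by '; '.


Follow each s-input down from B: c' goes to c + r*c', radius to r*r'.
for s2, the 1-step affine chain lands on center (1/2, -1/2), radius 1/8
for s3, the 2-step affine chain lands on center (-17/32, 9/16), radius 1/96
for s1, the 2-step affine chain lands on center (-7/16, 17/32), radius 1/80

s1: center (-7/16, 17/32), radius 1/80; s2: center (1/2, -1/2), radius 1/8; s3: center (-17/32, 9/16), radius 1/96


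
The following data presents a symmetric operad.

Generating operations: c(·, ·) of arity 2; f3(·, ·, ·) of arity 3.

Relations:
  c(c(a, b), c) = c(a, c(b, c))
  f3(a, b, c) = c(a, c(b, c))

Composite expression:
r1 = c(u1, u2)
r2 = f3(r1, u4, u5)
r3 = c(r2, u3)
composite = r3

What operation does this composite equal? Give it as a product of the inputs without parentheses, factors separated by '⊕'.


u1 ⊕ u2 ⊕ u4 ⊕ u5 ⊕ u3

Associativity of c dissolves the nesting; only the u-input order survives.
c(u1, u2) linearizes to u1 ⊕ u2
f3(c(u1, u2), u4, u5) linearizes to u1 ⊕ u2 ⊕ u4 ⊕ u5
c(f3(c(u1, u2), u4, u5), u3) linearizes to u1 ⊕ u2 ⊕ u4 ⊕ u5 ⊕ u3


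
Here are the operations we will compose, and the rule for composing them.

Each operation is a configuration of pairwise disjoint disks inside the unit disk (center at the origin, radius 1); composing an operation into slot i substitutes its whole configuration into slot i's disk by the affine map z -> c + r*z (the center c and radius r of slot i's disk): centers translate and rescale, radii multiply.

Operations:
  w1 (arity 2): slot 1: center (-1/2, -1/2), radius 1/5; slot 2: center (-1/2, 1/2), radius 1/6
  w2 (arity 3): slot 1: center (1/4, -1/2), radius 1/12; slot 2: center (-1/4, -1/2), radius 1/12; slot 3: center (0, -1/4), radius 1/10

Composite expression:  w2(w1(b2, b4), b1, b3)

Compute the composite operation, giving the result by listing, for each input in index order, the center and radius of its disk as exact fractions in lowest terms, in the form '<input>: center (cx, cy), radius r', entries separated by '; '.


b1: center (-1/4, -1/2), radius 1/12; b2: center (5/24, -13/24), radius 1/60; b3: center (0, -1/4), radius 1/10; b4: center (5/24, -11/24), radius 1/72

Affine substitution under w2: radii multiply and b-centers shift.
b2 passes through 2 substitutions, ending at center (5/24, -13/24), radius 1/60
b4 passes through 2 substitutions, ending at center (5/24, -11/24), radius 1/72
b1 passes through 1 substitution, ending at center (-1/4, -1/2), radius 1/12
b3 passes through 1 substitution, ending at center (0, -1/4), radius 1/10


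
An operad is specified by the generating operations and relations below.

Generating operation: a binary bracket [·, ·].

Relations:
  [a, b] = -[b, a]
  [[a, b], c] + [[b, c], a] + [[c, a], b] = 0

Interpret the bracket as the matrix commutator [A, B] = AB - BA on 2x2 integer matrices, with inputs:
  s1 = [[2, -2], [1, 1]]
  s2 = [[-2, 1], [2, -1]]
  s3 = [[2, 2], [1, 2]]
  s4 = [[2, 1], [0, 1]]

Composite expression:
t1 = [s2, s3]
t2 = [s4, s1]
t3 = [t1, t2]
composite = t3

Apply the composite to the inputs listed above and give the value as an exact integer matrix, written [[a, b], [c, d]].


[[5, 22], [-4, -5]]

[s2, s3] = [[-3, -2], [1, 3]]
[s4, s1] = [[1, -3], [-1, -1]]
[[s2, s3], [s4, s1]] = [[5, 22], [-4, -5]]


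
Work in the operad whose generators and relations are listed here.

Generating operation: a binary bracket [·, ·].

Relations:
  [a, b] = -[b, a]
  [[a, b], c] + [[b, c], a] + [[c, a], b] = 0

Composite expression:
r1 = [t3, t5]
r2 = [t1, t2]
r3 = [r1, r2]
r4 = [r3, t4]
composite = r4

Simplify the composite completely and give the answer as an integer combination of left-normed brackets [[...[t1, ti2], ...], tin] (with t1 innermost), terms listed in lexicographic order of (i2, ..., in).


Antisymmetry and Jacobi reduce to t1-anchored left-normed brackets.
Composite bracket: [[[t3, t5], [t1, t2]], t4]
Each bracket splits as ab - ba, giving 16 signed words (2^4 = 16).
Coefficients come from the t1-initial words:
  the word t1t2t3t5t4 carries sign -1 and contributes -[[[[t1, t2], t3], t5], t4]
  the word t1t2t5t3t4 carries sign +1 and contributes +[[[[t1, t2], t5], t3], t4]

-[[[[t1, t2], t3], t5], t4] + [[[[t1, t2], t5], t3], t4]


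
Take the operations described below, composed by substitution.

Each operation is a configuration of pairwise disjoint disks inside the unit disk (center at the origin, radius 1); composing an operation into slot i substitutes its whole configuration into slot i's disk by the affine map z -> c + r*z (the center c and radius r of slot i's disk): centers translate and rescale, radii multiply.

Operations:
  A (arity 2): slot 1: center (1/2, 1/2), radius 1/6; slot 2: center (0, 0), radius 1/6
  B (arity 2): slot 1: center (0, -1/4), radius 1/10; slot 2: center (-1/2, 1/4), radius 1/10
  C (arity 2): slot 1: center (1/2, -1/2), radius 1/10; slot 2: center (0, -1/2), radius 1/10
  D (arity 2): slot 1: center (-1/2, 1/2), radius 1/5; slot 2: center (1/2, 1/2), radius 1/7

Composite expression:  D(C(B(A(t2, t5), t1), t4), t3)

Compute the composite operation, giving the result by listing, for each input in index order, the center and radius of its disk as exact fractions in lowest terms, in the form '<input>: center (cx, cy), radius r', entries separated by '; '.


t1: center (-41/100, 81/200), radius 1/500; t2: center (-399/1000, 99/250), radius 1/3000; t3: center (1/2, 1/2), radius 1/7; t4: center (-1/2, 2/5), radius 1/50; t5: center (-2/5, 79/200), radius 1/3000

Only the slot chain above each t matters under D; compose those maps.
t2: after 4 affine steps, its disk has center (-399/1000, 99/250), radius 1/3000
t5: after 4 affine steps, its disk has center (-2/5, 79/200), radius 1/3000
t1: after 3 affine steps, its disk has center (-41/100, 81/200), radius 1/500
t4: after 2 affine steps, its disk has center (-1/2, 2/5), radius 1/50
t3: after 1 affine step, its disk has center (1/2, 1/2), radius 1/7


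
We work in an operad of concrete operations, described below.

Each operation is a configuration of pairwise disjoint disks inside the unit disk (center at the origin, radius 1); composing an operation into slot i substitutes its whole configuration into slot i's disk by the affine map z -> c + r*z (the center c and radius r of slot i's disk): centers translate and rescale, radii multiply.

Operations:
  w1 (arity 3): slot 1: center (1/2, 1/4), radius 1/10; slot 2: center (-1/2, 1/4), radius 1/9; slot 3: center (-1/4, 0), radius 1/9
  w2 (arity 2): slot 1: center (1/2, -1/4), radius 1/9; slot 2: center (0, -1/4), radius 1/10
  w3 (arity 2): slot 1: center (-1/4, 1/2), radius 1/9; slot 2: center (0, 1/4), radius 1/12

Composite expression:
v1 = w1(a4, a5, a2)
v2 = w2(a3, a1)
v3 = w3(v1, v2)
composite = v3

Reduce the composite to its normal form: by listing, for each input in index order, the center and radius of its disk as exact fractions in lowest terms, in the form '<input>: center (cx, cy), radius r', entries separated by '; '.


a1: center (0, 11/48), radius 1/120; a2: center (-5/18, 1/2), radius 1/81; a3: center (1/24, 11/48), radius 1/108; a4: center (-7/36, 19/36), radius 1/90; a5: center (-11/36, 19/36), radius 1/81


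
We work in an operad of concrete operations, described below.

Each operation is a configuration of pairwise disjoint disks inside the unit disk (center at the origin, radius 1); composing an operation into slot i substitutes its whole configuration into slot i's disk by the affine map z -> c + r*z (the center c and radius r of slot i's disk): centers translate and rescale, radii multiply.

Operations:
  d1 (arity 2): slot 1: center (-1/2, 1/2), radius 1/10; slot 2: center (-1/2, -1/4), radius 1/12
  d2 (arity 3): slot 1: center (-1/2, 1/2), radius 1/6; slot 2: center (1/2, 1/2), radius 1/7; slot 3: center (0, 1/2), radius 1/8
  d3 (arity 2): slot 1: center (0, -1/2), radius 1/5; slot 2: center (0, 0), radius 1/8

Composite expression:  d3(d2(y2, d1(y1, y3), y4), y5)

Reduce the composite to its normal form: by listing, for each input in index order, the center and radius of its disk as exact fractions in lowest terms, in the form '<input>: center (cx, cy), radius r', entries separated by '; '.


y1: center (3/35, -27/70), radius 1/350; y2: center (-1/10, -2/5), radius 1/30; y3: center (3/35, -57/140), radius 1/420; y4: center (0, -2/5), radius 1/40; y5: center (0, 0), radius 1/8

Affine substitution under d3: radii multiply and y-centers shift.
tracing y2 down its 2-map path: center (-1/10, -2/5), radius 1/30
tracing y1 down its 3-map path: center (3/35, -27/70), radius 1/350
tracing y3 down its 3-map path: center (3/35, -57/140), radius 1/420
tracing y4 down its 2-map path: center (0, -2/5), radius 1/40
tracing y5 down its 1-map path: center (0, 0), radius 1/8


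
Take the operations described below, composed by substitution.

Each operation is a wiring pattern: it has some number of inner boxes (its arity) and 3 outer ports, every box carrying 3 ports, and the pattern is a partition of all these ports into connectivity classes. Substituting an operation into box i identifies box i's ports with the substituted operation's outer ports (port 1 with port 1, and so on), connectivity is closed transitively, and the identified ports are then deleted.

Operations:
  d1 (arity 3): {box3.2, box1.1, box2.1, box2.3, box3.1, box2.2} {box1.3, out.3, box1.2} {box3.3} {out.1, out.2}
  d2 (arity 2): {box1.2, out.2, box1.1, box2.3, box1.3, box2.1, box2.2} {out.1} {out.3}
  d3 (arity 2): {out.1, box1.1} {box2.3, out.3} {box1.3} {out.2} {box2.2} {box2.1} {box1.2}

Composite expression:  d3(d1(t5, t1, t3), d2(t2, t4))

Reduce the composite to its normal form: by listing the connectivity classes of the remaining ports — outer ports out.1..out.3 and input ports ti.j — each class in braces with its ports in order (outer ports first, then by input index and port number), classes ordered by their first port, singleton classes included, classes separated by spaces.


{out.1} {out.2} {out.3} {t1.1, t1.2, t1.3, t3.1, t3.2, t5.1} {t2.1, t2.2, t2.3, t4.1, t4.2, t4.3} {t3.3} {t5.2, t5.3}

Substituting into d3 glues patterns; closure does the rest.
composing d1 on (t5, t1, t3), with out.j its own outer ports: {out.1, out.2} {out.3, t5.2, t5.3} {t1.1, t1.2, t1.3, t3.1, t3.2, t5.1} {t3.3}
composing d2 on (t2, t4), with out.j its own outer ports: {out.1} {out.2, t2.1, t2.2, t2.3, t4.1, t4.2, t4.3} {out.3}
composing d3 on (t5, t1, t3, t2, t4), with out.j its own outer ports: {out.1} {out.2} {out.3} {t1.1, t1.2, t1.3, t3.1, t3.2, t5.1} {t2.1, t2.2, t2.3, t4.1, t4.2, t4.3} {t3.3} {t5.2, t5.3}


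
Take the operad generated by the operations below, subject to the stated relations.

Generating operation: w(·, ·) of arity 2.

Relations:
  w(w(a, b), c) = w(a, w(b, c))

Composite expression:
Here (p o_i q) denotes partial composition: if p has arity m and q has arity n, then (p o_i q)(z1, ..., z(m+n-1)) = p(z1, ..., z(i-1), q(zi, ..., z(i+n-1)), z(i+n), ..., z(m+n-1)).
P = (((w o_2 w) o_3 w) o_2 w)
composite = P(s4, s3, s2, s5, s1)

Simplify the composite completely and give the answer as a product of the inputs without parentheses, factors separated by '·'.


s4 · s3 · s2 · s5 · s1


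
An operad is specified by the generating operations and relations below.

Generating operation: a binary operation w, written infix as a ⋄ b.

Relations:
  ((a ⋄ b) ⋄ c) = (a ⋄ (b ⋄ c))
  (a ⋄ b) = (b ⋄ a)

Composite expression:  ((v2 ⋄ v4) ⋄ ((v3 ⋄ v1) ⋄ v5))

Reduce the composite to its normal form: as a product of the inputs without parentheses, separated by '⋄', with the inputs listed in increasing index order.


With w associative and commutative, the v-input set is all that matters.
(v2 ⋄ v4) unparenthesizes to v2 ⋄ v4
(v3 ⋄ v1) unparenthesizes to v3 ⋄ v1
((v3 ⋄ v1) ⋄ v5) unparenthesizes to v3 ⋄ v1 ⋄ v5
((v2 ⋄ v4) ⋄ ((v3 ⋄ v1) ⋄ v5)) unparenthesizes to v2 ⋄ v4 ⋄ v3 ⋄ v1 ⋄ v5
sorting the factors by input index: v1 ⋄ v2 ⋄ v3 ⋄ v4 ⋄ v5

v1 ⋄ v2 ⋄ v3 ⋄ v4 ⋄ v5


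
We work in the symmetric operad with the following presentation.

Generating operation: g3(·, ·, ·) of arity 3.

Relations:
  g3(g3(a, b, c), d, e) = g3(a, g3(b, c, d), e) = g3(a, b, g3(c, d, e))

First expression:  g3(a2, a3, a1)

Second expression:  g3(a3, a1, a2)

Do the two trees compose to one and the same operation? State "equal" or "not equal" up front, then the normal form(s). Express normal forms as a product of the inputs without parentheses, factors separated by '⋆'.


not equal; the first gives a2 ⋆ a3 ⋆ a1 and the second a3 ⋆ a1 ⋆ a2

In normal form, the first expression is a2 ⋆ a3 ⋆ a1
In normal form, the second expression is a3 ⋆ a1 ⋆ a2
Distinct normal forms: not equal.


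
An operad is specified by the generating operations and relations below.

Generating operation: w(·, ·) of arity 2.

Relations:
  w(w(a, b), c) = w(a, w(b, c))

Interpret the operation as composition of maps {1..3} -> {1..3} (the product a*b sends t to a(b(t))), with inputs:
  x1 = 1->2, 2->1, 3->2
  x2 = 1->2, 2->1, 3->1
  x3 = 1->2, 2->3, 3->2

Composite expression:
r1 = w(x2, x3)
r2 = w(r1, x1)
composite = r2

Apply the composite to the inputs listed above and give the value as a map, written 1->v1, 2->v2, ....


w(x2, x3) = 1->1, 2->1, 3->1
w(w(x2, x3), x1) = 1->1, 2->1, 3->1

1->1, 2->1, 3->1


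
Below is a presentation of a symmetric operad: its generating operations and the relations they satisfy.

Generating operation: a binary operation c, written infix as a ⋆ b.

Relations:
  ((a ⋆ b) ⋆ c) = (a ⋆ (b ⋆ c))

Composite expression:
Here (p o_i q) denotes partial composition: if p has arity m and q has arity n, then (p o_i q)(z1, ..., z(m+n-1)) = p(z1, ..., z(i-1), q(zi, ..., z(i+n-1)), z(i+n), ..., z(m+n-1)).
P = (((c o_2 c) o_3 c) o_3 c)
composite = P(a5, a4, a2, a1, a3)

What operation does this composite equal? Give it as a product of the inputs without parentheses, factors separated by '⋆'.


Every regrouping of c is equal, so read the a-inputs in written order.
(a2 ⋆ a1) spells out as a2 ⋆ a1
((a2 ⋆ a1) ⋆ a3) spells out as a2 ⋆ a1 ⋆ a3
(a4 ⋆ ((a2 ⋆ a1) ⋆ a3)) spells out as a4 ⋆ a2 ⋆ a1 ⋆ a3
(a5 ⋆ (a4 ⋆ ((a2 ⋆ a1) ⋆ a3))) spells out as a5 ⋆ a4 ⋆ a2 ⋆ a1 ⋆ a3

a5 ⋆ a4 ⋆ a2 ⋆ a1 ⋆ a3


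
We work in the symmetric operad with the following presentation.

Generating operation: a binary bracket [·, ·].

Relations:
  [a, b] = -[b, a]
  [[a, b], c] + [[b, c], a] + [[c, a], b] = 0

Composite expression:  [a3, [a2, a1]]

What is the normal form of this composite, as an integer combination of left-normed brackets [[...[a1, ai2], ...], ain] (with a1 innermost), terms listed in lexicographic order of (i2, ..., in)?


[[a1, a2], a3]

Left-normed coefficients sit on the a1-initial expansion words.
Composite bracket: [a3, [a2, a1]]
Each bracket splits as ab - ba, giving 4 signed words (2^2 = 4).
The a1-initial words carry the normal form:
  a1a2a3 appears with sign +1, giving the term +[[a1, a2], a3]


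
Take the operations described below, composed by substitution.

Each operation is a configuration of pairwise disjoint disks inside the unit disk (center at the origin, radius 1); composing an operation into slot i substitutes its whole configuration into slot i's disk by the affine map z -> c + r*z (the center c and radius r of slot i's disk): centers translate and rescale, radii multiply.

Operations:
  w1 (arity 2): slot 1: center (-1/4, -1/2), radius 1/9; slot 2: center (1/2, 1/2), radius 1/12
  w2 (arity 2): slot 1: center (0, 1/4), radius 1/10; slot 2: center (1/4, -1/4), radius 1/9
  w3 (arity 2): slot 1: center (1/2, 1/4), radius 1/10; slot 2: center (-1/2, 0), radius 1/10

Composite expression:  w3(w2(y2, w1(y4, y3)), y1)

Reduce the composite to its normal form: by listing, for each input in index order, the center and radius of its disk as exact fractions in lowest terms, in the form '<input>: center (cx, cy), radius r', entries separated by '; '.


Only the slot chain above each y matters under w3; compose those maps.
y2 passes through 2 substitutions, ending at center (1/2, 11/40), radius 1/100
y4 passes through 3 substitutions, ending at center (47/90, 79/360), radius 1/810
y3 passes through 3 substitutions, ending at center (191/360, 83/360), radius 1/1080
y1 passes through 1 substitution, ending at center (-1/2, 0), radius 1/10

y1: center (-1/2, 0), radius 1/10; y2: center (1/2, 11/40), radius 1/100; y3: center (191/360, 83/360), radius 1/1080; y4: center (47/90, 79/360), radius 1/810


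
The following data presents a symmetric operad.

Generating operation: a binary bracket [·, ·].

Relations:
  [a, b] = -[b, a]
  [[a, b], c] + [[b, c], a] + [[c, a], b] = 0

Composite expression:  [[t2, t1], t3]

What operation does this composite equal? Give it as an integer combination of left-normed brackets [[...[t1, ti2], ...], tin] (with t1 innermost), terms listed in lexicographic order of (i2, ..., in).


-[[t1, t2], t3]


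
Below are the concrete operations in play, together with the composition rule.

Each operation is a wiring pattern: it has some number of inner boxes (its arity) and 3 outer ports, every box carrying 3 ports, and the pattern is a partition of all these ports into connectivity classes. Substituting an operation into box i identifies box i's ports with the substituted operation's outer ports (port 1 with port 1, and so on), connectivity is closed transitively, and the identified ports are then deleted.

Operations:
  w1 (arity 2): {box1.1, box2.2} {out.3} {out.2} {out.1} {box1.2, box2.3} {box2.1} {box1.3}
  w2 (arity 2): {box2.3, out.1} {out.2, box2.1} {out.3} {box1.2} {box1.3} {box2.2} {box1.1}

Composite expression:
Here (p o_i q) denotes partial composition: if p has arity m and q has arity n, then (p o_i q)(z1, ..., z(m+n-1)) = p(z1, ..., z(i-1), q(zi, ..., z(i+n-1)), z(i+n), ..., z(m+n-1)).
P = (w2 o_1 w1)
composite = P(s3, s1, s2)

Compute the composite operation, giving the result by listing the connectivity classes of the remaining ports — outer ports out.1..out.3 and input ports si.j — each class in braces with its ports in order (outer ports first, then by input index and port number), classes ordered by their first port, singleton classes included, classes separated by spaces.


After gluing at w2, chains via deleted ports link the s-ports.
stage w1: inputs (s3, s1), connectivity {out.1} {out.2} {out.3} {s1.1} {s1.2, s3.1} {s1.3, s3.2} {s3.3}, out.j its boundary
stage w2: inputs (s3, s1, s2), connectivity {out.1, s2.3} {out.2, s2.1} {out.3} {s1.1} {s1.2, s3.1} {s1.3, s3.2} {s2.2} {s3.3}, out.j its boundary

{out.1, s2.3} {out.2, s2.1} {out.3} {s1.1} {s1.2, s3.1} {s1.3, s3.2} {s2.2} {s3.3}
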